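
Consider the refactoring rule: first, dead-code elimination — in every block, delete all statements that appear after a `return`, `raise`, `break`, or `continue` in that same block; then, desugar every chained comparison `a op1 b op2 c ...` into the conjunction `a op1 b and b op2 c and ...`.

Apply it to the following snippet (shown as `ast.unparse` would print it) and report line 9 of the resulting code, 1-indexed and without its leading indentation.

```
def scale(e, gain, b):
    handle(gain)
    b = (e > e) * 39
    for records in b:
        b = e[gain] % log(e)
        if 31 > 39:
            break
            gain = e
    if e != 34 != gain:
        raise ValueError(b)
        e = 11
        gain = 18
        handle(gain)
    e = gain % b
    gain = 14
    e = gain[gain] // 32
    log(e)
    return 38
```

Transformed code:
def scale(e, gain, b):
    handle(gain)
    b = (e > e) * 39
    for records in b:
        b = e[gain] % log(e)
        if 31 > 39:
            break
    if e != 34 and 34 != gain:
        raise ValueError(b)
    e = gain % b
    gain = 14
    e = gain[gain] // 32
    log(e)
    return 38

raise ValueError(b)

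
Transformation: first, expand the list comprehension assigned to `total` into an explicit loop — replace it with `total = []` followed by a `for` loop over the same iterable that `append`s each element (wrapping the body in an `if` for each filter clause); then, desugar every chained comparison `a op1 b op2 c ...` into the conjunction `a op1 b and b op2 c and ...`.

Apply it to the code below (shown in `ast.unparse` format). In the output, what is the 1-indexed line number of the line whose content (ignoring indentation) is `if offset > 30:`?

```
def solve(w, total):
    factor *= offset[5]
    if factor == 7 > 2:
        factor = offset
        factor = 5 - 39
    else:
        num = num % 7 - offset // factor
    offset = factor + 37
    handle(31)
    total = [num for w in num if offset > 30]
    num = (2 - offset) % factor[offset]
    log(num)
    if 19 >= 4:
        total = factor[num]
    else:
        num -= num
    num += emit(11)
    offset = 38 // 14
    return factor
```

Transformed code:
def solve(w, total):
    factor *= offset[5]
    if factor == 7 and 7 > 2:
        factor = offset
        factor = 5 - 39
    else:
        num = num % 7 - offset // factor
    offset = factor + 37
    handle(31)
    total = []
    for w in num:
        if offset > 30:
            total.append(num)
    num = (2 - offset) % factor[offset]
    log(num)
    if 19 >= 4:
        total = factor[num]
    else:
        num -= num
    num += emit(11)
    offset = 38 // 14
    return factor

12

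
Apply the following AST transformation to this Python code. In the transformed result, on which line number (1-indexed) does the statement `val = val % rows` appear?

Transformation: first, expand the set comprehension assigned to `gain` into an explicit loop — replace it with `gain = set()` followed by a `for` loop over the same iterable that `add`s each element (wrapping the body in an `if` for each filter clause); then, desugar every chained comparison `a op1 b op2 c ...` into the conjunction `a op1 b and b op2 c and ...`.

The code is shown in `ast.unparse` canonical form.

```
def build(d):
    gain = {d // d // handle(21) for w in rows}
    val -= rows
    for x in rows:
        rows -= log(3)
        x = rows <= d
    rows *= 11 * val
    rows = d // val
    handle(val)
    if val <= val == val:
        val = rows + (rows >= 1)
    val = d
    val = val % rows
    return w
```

15

Transformed code:
def build(d):
    gain = set()
    for w in rows:
        gain.add(d // d // handle(21))
    val -= rows
    for x in rows:
        rows -= log(3)
        x = rows <= d
    rows *= 11 * val
    rows = d // val
    handle(val)
    if val <= val and val == val:
        val = rows + (rows >= 1)
    val = d
    val = val % rows
    return w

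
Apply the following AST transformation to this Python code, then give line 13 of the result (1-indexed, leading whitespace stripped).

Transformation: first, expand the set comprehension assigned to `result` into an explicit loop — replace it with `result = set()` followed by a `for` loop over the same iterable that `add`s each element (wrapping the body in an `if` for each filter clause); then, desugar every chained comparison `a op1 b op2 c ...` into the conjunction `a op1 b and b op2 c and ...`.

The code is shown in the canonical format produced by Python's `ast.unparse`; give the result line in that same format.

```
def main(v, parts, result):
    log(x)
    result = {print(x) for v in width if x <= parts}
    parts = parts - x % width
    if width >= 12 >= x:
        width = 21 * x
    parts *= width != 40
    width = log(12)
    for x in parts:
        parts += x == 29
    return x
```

parts += x == 29

Transformed code:
def main(v, parts, result):
    log(x)
    result = set()
    for v in width:
        if x <= parts:
            result.add(print(x))
    parts = parts - x % width
    if width >= 12 and 12 >= x:
        width = 21 * x
    parts *= width != 40
    width = log(12)
    for x in parts:
        parts += x == 29
    return x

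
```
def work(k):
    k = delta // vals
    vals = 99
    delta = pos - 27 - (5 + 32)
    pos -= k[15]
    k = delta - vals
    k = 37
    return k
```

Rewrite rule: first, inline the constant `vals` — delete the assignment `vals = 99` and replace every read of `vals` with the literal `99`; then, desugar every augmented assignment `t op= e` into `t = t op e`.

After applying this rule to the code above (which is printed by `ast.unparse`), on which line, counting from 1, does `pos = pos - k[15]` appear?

4

Transformed code:
def work(k):
    k = delta // 99
    delta = pos - 27 - (5 + 32)
    pos = pos - k[15]
    k = delta - 99
    k = 37
    return k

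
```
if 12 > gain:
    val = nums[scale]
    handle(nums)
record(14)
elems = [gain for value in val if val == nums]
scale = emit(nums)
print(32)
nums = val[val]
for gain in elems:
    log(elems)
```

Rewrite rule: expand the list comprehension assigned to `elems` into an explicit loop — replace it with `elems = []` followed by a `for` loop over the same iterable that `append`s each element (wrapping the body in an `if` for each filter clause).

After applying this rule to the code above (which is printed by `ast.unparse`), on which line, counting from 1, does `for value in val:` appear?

Transformed code:
if 12 > gain:
    val = nums[scale]
    handle(nums)
record(14)
elems = []
for value in val:
    if val == nums:
        elems.append(gain)
scale = emit(nums)
print(32)
nums = val[val]
for gain in elems:
    log(elems)

6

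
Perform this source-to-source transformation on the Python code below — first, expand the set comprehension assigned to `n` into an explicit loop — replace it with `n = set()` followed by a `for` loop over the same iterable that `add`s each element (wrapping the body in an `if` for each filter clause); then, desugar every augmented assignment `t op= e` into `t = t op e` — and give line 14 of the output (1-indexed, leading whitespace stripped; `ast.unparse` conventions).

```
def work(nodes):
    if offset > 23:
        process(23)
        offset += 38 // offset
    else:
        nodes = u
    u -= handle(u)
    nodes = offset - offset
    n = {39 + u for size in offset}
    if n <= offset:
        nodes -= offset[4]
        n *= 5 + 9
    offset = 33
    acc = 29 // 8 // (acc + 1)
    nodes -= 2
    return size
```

n = n * (5 + 9)

Transformed code:
def work(nodes):
    if offset > 23:
        process(23)
        offset = offset + 38 // offset
    else:
        nodes = u
    u = u - handle(u)
    nodes = offset - offset
    n = set()
    for size in offset:
        n.add(39 + u)
    if n <= offset:
        nodes = nodes - offset[4]
        n = n * (5 + 9)
    offset = 33
    acc = 29 // 8 // (acc + 1)
    nodes = nodes - 2
    return size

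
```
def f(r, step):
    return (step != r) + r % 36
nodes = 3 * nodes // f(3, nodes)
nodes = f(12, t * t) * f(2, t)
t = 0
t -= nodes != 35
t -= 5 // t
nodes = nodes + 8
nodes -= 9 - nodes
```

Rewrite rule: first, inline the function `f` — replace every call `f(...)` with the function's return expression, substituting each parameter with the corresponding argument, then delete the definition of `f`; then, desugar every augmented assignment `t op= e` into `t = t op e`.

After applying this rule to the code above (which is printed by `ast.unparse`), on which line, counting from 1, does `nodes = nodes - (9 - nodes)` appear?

Transformed code:
nodes = 3 * nodes // ((nodes != 3) + 3 % 36)
nodes = ((t * t != 12) + 12 % 36) * ((t != 2) + 2 % 36)
t = 0
t = t - (nodes != 35)
t = t - 5 // t
nodes = nodes + 8
nodes = nodes - (9 - nodes)

7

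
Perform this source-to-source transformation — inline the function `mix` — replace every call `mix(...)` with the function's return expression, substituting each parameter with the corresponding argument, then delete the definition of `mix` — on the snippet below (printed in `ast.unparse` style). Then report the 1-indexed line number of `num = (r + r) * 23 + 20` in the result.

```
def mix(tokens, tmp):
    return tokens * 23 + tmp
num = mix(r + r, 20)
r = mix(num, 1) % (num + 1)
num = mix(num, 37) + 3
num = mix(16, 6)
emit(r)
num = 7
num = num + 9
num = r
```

Transformed code:
num = (r + r) * 23 + 20
r = (num * 23 + 1) % (num + 1)
num = num * 23 + 37 + 3
num = 16 * 23 + 6
emit(r)
num = 7
num = num + 9
num = r

1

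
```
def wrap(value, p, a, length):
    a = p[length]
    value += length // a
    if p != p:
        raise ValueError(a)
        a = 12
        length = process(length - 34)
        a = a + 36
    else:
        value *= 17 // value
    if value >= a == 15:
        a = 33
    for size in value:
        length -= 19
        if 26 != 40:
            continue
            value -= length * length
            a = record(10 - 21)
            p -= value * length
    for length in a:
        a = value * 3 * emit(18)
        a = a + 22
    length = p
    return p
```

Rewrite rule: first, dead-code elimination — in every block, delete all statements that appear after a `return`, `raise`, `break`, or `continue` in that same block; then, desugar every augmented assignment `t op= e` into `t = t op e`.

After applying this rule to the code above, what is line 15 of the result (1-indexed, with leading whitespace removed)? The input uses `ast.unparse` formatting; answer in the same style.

a = value * 3 * emit(18)

Transformed code:
def wrap(value, p, a, length):
    a = p[length]
    value = value + length // a
    if p != p:
        raise ValueError(a)
    else:
        value = value * (17 // value)
    if value >= a == 15:
        a = 33
    for size in value:
        length = length - 19
        if 26 != 40:
            continue
    for length in a:
        a = value * 3 * emit(18)
        a = a + 22
    length = p
    return p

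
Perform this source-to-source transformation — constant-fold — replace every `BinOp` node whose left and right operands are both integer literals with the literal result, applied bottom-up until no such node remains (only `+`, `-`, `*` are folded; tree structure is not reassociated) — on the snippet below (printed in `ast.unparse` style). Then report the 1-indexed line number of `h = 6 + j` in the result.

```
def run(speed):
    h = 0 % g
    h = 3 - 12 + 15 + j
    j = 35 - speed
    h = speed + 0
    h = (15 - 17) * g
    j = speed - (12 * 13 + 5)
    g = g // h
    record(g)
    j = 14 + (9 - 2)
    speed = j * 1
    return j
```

3

Transformed code:
def run(speed):
    h = 0 % g
    h = 6 + j
    j = 35 - speed
    h = speed + 0
    h = -2 * g
    j = speed - 161
    g = g // h
    record(g)
    j = 21
    speed = j * 1
    return j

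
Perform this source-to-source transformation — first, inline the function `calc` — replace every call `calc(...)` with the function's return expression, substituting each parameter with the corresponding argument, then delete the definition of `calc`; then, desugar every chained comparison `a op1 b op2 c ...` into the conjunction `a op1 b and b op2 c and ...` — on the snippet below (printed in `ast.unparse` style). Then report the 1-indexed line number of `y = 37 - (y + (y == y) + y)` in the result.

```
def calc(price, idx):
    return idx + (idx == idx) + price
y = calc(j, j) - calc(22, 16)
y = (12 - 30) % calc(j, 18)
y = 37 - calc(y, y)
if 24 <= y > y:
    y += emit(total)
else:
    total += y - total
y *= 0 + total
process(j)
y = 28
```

Transformed code:
y = j + (j == j) + j - (16 + (16 == 16) + 22)
y = (12 - 30) % (18 + (18 == 18) + j)
y = 37 - (y + (y == y) + y)
if 24 <= y and y > y:
    y += emit(total)
else:
    total += y - total
y *= 0 + total
process(j)
y = 28

3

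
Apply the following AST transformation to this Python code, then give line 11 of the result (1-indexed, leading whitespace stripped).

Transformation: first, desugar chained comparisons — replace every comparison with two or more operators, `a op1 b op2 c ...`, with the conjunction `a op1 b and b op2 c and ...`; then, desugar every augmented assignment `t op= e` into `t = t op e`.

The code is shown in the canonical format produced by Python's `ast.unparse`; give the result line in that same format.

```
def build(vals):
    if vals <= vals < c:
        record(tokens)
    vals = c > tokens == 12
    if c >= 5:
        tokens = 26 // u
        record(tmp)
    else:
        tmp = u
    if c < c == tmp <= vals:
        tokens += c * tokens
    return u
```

tokens = tokens + c * tokens

Transformed code:
def build(vals):
    if vals <= vals and vals < c:
        record(tokens)
    vals = c > tokens and tokens == 12
    if c >= 5:
        tokens = 26 // u
        record(tmp)
    else:
        tmp = u
    if c < c and c == tmp and (tmp <= vals):
        tokens = tokens + c * tokens
    return u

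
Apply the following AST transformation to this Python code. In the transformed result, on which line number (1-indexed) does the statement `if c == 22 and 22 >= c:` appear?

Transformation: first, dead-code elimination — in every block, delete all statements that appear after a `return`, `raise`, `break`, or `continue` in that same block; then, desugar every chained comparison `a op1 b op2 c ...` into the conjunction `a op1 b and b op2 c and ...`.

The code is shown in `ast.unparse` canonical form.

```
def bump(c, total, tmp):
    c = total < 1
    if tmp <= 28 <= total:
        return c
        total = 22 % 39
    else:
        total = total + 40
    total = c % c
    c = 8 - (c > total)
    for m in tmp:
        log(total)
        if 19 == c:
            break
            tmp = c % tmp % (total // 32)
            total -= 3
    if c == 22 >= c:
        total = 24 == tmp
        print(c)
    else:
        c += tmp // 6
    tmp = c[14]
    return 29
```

13

Transformed code:
def bump(c, total, tmp):
    c = total < 1
    if tmp <= 28 and 28 <= total:
        return c
    else:
        total = total + 40
    total = c % c
    c = 8 - (c > total)
    for m in tmp:
        log(total)
        if 19 == c:
            break
    if c == 22 and 22 >= c:
        total = 24 == tmp
        print(c)
    else:
        c += tmp // 6
    tmp = c[14]
    return 29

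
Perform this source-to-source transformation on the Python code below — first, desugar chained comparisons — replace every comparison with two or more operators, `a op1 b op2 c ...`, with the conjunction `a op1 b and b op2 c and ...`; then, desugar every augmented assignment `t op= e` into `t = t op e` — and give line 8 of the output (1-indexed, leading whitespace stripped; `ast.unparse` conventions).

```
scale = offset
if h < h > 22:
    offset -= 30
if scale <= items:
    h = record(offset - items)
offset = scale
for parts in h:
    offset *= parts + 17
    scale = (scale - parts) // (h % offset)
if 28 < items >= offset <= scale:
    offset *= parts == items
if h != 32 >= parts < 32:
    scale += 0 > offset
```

Transformed code:
scale = offset
if h < h and h > 22:
    offset = offset - 30
if scale <= items:
    h = record(offset - items)
offset = scale
for parts in h:
    offset = offset * (parts + 17)
    scale = (scale - parts) // (h % offset)
if 28 < items and items >= offset and (offset <= scale):
    offset = offset * (parts == items)
if h != 32 and 32 >= parts and (parts < 32):
    scale = scale + (0 > offset)

offset = offset * (parts + 17)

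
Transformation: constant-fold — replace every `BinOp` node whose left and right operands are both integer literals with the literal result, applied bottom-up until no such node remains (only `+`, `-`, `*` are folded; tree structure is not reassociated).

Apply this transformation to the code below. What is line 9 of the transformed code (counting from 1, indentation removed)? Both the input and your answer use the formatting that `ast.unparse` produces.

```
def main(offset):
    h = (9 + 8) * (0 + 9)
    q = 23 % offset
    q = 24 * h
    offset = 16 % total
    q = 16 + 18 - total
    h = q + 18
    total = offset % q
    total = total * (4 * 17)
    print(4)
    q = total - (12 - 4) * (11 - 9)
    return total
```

Transformed code:
def main(offset):
    h = 153
    q = 23 % offset
    q = 24 * h
    offset = 16 % total
    q = 34 - total
    h = q + 18
    total = offset % q
    total = total * 68
    print(4)
    q = total - 16
    return total

total = total * 68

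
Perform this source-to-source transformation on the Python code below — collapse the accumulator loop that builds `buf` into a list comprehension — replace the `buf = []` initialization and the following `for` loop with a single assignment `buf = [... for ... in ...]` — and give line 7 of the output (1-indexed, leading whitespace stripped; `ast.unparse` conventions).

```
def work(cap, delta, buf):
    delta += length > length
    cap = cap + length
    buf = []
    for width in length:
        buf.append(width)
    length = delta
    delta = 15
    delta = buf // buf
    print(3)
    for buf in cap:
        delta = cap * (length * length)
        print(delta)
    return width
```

Transformed code:
def work(cap, delta, buf):
    delta += length > length
    cap = cap + length
    buf = [width for width in length]
    length = delta
    delta = 15
    delta = buf // buf
    print(3)
    for buf in cap:
        delta = cap * (length * length)
        print(delta)
    return width

delta = buf // buf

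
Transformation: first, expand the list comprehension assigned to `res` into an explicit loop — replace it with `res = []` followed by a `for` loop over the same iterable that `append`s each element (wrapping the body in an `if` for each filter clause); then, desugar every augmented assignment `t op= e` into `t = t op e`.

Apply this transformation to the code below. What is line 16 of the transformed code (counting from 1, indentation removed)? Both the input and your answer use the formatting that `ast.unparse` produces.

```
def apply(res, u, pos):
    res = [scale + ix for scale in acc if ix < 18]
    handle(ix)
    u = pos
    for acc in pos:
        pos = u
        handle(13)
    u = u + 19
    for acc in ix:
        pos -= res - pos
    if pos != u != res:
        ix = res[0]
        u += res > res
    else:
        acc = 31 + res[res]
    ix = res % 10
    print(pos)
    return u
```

Transformed code:
def apply(res, u, pos):
    res = []
    for scale in acc:
        if ix < 18:
            res.append(scale + ix)
    handle(ix)
    u = pos
    for acc in pos:
        pos = u
        handle(13)
    u = u + 19
    for acc in ix:
        pos = pos - (res - pos)
    if pos != u != res:
        ix = res[0]
        u = u + (res > res)
    else:
        acc = 31 + res[res]
    ix = res % 10
    print(pos)
    return u

u = u + (res > res)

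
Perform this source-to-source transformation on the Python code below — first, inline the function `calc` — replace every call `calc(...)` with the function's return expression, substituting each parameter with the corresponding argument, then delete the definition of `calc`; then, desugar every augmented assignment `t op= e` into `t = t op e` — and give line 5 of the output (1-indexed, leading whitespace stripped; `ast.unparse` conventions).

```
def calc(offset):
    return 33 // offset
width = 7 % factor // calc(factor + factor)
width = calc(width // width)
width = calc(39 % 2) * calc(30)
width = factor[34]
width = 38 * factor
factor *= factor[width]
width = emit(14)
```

Transformed code:
width = 7 % factor // (33 // (factor + factor))
width = 33 // (width // width)
width = 33 // (39 % 2) * (33 // 30)
width = factor[34]
width = 38 * factor
factor = factor * factor[width]
width = emit(14)

width = 38 * factor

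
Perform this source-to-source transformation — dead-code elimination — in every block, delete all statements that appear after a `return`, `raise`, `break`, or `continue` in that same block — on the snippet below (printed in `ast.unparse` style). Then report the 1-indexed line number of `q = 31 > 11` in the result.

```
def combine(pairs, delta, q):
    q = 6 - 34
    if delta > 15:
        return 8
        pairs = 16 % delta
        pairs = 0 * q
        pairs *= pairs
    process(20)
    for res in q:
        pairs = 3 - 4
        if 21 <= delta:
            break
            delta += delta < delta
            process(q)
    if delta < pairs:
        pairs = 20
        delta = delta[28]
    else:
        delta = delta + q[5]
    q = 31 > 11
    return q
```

15

Transformed code:
def combine(pairs, delta, q):
    q = 6 - 34
    if delta > 15:
        return 8
    process(20)
    for res in q:
        pairs = 3 - 4
        if 21 <= delta:
            break
    if delta < pairs:
        pairs = 20
        delta = delta[28]
    else:
        delta = delta + q[5]
    q = 31 > 11
    return q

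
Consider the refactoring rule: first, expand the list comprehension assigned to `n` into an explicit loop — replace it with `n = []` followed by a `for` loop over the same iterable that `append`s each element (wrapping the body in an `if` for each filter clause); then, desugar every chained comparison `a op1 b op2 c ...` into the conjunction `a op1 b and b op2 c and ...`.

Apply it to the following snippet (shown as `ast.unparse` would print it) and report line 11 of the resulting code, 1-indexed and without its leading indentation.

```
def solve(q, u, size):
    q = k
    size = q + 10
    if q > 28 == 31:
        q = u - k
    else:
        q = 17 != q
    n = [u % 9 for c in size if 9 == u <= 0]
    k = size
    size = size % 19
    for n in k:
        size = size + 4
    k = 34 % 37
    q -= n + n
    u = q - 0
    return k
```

Transformed code:
def solve(q, u, size):
    q = k
    size = q + 10
    if q > 28 and 28 == 31:
        q = u - k
    else:
        q = 17 != q
    n = []
    for c in size:
        if 9 == u and u <= 0:
            n.append(u % 9)
    k = size
    size = size % 19
    for n in k:
        size = size + 4
    k = 34 % 37
    q -= n + n
    u = q - 0
    return k

n.append(u % 9)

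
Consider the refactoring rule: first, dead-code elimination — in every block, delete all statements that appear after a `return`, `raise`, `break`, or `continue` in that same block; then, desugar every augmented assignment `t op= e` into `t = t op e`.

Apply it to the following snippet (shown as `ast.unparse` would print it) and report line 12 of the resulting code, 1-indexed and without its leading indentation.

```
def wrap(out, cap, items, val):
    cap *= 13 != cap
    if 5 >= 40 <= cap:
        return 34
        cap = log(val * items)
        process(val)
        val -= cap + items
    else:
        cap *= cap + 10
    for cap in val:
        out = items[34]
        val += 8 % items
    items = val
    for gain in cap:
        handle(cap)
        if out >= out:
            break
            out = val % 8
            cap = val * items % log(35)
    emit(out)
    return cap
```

handle(cap)

Transformed code:
def wrap(out, cap, items, val):
    cap = cap * (13 != cap)
    if 5 >= 40 <= cap:
        return 34
    else:
        cap = cap * (cap + 10)
    for cap in val:
        out = items[34]
        val = val + 8 % items
    items = val
    for gain in cap:
        handle(cap)
        if out >= out:
            break
    emit(out)
    return cap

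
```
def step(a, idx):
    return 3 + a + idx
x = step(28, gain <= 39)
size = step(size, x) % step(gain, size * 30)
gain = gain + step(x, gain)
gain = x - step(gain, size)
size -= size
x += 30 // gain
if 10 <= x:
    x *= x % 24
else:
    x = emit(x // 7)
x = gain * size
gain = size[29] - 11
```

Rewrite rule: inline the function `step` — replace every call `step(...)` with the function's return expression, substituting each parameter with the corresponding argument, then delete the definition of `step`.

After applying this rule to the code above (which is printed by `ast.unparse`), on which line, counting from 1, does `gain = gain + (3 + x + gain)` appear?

3

Transformed code:
x = 3 + 28 + (gain <= 39)
size = (3 + size + x) % (3 + gain + size * 30)
gain = gain + (3 + x + gain)
gain = x - (3 + gain + size)
size -= size
x += 30 // gain
if 10 <= x:
    x *= x % 24
else:
    x = emit(x // 7)
x = gain * size
gain = size[29] - 11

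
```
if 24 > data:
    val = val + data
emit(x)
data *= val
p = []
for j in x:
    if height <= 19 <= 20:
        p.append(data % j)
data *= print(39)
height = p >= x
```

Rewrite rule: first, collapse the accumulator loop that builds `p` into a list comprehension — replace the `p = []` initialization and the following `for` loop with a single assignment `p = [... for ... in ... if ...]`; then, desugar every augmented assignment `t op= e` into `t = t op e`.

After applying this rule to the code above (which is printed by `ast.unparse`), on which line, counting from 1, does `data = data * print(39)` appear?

6

Transformed code:
if 24 > data:
    val = val + data
emit(x)
data = data * val
p = [data % j for j in x if height <= 19 <= 20]
data = data * print(39)
height = p >= x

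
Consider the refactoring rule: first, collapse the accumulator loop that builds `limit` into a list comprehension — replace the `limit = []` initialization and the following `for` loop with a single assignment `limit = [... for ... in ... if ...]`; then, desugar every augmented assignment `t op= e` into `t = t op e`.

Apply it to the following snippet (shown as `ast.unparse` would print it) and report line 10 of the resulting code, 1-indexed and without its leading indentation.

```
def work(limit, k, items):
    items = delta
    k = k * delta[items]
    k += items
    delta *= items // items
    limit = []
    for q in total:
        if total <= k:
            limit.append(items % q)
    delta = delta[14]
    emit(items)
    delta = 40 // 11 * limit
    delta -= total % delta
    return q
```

Transformed code:
def work(limit, k, items):
    items = delta
    k = k * delta[items]
    k = k + items
    delta = delta * (items // items)
    limit = [items % q for q in total if total <= k]
    delta = delta[14]
    emit(items)
    delta = 40 // 11 * limit
    delta = delta - total % delta
    return q

delta = delta - total % delta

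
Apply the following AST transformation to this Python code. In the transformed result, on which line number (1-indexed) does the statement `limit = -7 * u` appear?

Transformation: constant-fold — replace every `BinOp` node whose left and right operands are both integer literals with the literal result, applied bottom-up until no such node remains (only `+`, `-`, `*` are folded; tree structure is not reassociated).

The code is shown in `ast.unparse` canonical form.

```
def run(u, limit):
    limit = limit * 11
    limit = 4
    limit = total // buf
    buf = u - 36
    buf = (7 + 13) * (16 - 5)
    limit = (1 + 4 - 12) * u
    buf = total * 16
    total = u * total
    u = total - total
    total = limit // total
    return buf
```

Transformed code:
def run(u, limit):
    limit = limit * 11
    limit = 4
    limit = total // buf
    buf = u - 36
    buf = 220
    limit = -7 * u
    buf = total * 16
    total = u * total
    u = total - total
    total = limit // total
    return buf

7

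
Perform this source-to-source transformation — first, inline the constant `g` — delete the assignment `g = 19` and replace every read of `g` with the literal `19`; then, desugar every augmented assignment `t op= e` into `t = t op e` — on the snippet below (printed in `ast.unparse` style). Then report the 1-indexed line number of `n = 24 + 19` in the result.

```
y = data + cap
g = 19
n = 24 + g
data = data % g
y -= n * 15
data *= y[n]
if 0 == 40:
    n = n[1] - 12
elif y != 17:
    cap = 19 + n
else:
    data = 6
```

2

Transformed code:
y = data + cap
n = 24 + 19
data = data % 19
y = y - n * 15
data = data * y[n]
if 0 == 40:
    n = n[1] - 12
elif y != 17:
    cap = 19 + n
else:
    data = 6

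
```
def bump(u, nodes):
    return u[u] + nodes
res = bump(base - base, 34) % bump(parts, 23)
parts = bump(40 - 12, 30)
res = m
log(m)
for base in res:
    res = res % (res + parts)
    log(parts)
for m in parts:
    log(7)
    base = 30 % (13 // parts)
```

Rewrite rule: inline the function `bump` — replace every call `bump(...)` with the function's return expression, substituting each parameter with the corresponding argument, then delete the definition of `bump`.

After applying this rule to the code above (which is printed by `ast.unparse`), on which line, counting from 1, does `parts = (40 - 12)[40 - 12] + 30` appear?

2

Transformed code:
res = ((base - base)[base - base] + 34) % (parts[parts] + 23)
parts = (40 - 12)[40 - 12] + 30
res = m
log(m)
for base in res:
    res = res % (res + parts)
    log(parts)
for m in parts:
    log(7)
    base = 30 % (13 // parts)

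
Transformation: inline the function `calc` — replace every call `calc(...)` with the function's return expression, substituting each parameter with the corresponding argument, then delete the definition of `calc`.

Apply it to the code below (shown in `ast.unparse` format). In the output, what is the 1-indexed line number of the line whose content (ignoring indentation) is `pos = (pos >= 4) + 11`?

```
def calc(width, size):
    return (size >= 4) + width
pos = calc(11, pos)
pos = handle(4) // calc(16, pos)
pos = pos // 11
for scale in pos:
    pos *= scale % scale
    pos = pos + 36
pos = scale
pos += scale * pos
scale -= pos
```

Transformed code:
pos = (pos >= 4) + 11
pos = handle(4) // ((pos >= 4) + 16)
pos = pos // 11
for scale in pos:
    pos *= scale % scale
    pos = pos + 36
pos = scale
pos += scale * pos
scale -= pos

1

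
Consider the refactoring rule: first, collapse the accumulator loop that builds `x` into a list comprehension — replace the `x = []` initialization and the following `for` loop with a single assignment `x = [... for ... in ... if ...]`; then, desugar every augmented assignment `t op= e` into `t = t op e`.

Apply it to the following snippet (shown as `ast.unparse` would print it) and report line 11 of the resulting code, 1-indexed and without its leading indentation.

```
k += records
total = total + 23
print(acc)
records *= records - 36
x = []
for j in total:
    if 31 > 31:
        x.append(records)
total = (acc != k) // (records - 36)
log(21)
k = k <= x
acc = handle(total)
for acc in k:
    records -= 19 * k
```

Transformed code:
k = k + records
total = total + 23
print(acc)
records = records * (records - 36)
x = [records for j in total if 31 > 31]
total = (acc != k) // (records - 36)
log(21)
k = k <= x
acc = handle(total)
for acc in k:
    records = records - 19 * k

records = records - 19 * k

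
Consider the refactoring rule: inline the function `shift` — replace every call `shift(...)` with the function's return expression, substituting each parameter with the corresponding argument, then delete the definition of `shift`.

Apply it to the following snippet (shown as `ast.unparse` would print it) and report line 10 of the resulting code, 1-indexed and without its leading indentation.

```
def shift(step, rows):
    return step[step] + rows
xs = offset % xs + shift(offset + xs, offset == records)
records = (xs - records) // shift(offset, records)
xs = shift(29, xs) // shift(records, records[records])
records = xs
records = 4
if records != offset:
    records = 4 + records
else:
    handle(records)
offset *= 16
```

Transformed code:
xs = offset % xs + ((offset + xs)[offset + xs] + (offset == records))
records = (xs - records) // (offset[offset] + records)
xs = (29[29] + xs) // (records[records] + records[records])
records = xs
records = 4
if records != offset:
    records = 4 + records
else:
    handle(records)
offset *= 16

offset *= 16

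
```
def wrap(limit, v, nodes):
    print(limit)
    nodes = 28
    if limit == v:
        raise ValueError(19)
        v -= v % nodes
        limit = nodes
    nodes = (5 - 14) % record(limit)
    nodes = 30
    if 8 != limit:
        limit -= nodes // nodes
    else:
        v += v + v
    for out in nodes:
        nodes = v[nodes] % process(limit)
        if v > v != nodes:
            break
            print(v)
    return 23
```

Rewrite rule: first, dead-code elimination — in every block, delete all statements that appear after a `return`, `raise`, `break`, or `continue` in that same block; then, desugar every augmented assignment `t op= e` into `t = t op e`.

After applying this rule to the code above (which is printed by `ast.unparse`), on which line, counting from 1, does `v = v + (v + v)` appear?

11

Transformed code:
def wrap(limit, v, nodes):
    print(limit)
    nodes = 28
    if limit == v:
        raise ValueError(19)
    nodes = (5 - 14) % record(limit)
    nodes = 30
    if 8 != limit:
        limit = limit - nodes // nodes
    else:
        v = v + (v + v)
    for out in nodes:
        nodes = v[nodes] % process(limit)
        if v > v != nodes:
            break
    return 23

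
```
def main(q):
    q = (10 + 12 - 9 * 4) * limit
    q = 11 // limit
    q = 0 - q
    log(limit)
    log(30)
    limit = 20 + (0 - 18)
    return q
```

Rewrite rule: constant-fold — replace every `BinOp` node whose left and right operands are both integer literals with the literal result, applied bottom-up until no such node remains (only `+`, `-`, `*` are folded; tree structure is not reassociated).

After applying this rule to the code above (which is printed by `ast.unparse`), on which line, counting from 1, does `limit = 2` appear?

Transformed code:
def main(q):
    q = -14 * limit
    q = 11 // limit
    q = 0 - q
    log(limit)
    log(30)
    limit = 2
    return q

7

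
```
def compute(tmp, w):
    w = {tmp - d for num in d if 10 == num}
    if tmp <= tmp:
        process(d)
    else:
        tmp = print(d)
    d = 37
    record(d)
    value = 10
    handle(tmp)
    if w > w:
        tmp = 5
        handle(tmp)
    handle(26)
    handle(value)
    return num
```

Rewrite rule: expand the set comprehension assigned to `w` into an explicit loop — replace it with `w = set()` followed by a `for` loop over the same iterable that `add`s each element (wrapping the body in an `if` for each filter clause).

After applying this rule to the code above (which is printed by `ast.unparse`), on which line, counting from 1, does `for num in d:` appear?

3

Transformed code:
def compute(tmp, w):
    w = set()
    for num in d:
        if 10 == num:
            w.add(tmp - d)
    if tmp <= tmp:
        process(d)
    else:
        tmp = print(d)
    d = 37
    record(d)
    value = 10
    handle(tmp)
    if w > w:
        tmp = 5
        handle(tmp)
    handle(26)
    handle(value)
    return num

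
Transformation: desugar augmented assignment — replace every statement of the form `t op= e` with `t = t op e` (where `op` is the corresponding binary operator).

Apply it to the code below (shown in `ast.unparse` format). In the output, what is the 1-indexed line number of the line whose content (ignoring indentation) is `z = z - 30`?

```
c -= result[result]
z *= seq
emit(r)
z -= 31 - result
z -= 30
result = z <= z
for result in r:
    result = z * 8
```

Transformed code:
c = c - result[result]
z = z * seq
emit(r)
z = z - (31 - result)
z = z - 30
result = z <= z
for result in r:
    result = z * 8

5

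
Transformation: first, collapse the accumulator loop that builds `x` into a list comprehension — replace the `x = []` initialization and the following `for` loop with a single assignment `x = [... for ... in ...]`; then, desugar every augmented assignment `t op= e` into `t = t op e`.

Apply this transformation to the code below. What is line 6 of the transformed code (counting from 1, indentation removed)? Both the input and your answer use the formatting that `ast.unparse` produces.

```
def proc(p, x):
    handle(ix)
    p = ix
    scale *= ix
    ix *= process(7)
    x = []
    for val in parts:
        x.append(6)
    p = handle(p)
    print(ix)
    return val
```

Transformed code:
def proc(p, x):
    handle(ix)
    p = ix
    scale = scale * ix
    ix = ix * process(7)
    x = [6 for val in parts]
    p = handle(p)
    print(ix)
    return val

x = [6 for val in parts]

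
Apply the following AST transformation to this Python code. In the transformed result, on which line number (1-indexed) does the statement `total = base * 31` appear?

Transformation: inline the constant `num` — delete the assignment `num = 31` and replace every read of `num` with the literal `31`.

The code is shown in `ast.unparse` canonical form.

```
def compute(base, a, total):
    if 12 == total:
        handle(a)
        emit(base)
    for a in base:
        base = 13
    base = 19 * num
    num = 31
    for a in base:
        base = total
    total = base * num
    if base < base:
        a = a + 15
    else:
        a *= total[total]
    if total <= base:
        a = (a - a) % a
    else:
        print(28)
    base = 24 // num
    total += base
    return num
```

Transformed code:
def compute(base, a, total):
    if 12 == total:
        handle(a)
        emit(base)
    for a in base:
        base = 13
    base = 19 * 31
    for a in base:
        base = total
    total = base * 31
    if base < base:
        a = a + 15
    else:
        a *= total[total]
    if total <= base:
        a = (a - a) % a
    else:
        print(28)
    base = 24 // 31
    total += base
    return 31

10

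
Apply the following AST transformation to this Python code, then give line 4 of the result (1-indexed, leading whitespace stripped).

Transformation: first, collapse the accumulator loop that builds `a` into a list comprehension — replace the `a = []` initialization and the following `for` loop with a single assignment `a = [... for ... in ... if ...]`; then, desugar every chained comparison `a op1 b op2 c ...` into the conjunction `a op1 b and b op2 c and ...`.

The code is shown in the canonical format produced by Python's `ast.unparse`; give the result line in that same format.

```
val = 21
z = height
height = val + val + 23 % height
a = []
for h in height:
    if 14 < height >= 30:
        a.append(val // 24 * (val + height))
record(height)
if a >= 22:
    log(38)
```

Transformed code:
val = 21
z = height
height = val + val + 23 % height
a = [val // 24 * (val + height) for h in height if 14 < height and height >= 30]
record(height)
if a >= 22:
    log(38)

a = [val // 24 * (val + height) for h in height if 14 < height and height >= 30]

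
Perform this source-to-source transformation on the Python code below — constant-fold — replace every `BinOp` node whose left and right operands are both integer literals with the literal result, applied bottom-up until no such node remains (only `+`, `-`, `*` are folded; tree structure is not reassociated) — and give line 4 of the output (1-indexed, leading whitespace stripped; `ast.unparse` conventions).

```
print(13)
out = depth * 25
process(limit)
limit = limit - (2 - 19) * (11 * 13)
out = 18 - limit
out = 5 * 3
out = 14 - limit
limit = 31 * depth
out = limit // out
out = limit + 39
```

limit = limit - -2431

Transformed code:
print(13)
out = depth * 25
process(limit)
limit = limit - -2431
out = 18 - limit
out = 15
out = 14 - limit
limit = 31 * depth
out = limit // out
out = limit + 39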